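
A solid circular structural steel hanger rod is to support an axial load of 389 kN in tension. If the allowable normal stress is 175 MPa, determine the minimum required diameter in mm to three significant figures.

Required area A ≥ P/σ_allow = 389000/175 = 2223 mm².
For a solid circular section, d ≥ √(4A/π) = 53.2 mm.

53.2 mm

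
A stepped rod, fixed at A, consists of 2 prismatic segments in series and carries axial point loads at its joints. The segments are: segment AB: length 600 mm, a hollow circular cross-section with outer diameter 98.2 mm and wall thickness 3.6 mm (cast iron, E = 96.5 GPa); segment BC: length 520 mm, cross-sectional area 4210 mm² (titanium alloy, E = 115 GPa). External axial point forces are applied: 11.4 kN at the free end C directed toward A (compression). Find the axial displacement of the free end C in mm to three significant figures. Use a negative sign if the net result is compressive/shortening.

Internal axial forces (sectioning from the free end, tension +): N_BC = -11.4 kN, N_AB = -11.4 kN.
A_AB = 1070 mm².
δ_AB = -11400·600/(1070·96500) = -0.06625 mm
δ_BC = -11400·520/(4210·115000) = -0.01224 mm
δ = Σδ_i = -0.07849 mm.

-0.0785 mm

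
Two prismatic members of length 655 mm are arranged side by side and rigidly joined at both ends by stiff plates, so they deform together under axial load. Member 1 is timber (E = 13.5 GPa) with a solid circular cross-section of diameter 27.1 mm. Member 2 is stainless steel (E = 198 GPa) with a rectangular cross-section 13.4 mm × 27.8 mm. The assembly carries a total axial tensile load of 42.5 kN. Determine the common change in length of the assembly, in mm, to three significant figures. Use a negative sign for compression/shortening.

A_1 = 576.8 mm².
A_2 = 372.5 mm².
Equal strain + equilibrium ⇒ each member carries load in proportion to AE: A₁E₁ = 7787000 N, A₂E₂ = 73760000 N, ΣAE = 81550000 N.
δ = PL/ΣAE = 42500·655/81550000 = 0.3414 mm.

0.341 mm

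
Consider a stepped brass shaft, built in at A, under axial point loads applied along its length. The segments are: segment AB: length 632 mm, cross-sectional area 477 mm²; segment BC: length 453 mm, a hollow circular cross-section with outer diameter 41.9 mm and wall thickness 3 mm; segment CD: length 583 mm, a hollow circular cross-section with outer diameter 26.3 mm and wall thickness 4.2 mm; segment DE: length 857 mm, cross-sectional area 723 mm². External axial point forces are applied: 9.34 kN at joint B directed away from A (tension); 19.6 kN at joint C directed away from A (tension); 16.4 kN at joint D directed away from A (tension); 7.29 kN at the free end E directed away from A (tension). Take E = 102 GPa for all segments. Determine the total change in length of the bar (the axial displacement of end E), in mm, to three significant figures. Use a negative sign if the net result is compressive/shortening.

1.76 mm

Internal axial forces (sectioning from the free end, tension +): N_DE = 7.29 kN, N_CD = 23.69 kN, N_BC = 43.29 kN, N_AB = 52.63 kN.
A_BC = 366.6 mm².
A_CD = 291.6 mm².
δ_AB = 52630·632/(477·102000) = 0.6836 mm
δ_BC = 43290·453/(366.6·102000) = 0.5244 mm
δ_CD = 23690·583/(291.6·102000) = 0.4643 mm
δ_DE = 7290·857/(723·102000) = 0.08472 mm
δ = Σδ_i = 1.757 mm.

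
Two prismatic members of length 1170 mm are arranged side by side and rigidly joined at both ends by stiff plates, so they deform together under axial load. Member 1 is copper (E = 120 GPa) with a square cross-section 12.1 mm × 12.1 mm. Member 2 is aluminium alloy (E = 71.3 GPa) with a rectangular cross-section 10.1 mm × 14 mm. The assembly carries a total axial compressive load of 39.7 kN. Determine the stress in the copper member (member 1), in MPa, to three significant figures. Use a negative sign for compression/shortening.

A_1 = 146.4 mm².
A_2 = 141.4 mm².
Equal strain + equilibrium ⇒ each member carries load in proportion to AE: A₁E₁ = 17570000 N, A₂E₂ = 10080000 N, ΣAE = 27650000 N.
σ₁ = P·E₁/ΣAE = -39700·120000/27650000 = -172.3 MPa.

-172 MPa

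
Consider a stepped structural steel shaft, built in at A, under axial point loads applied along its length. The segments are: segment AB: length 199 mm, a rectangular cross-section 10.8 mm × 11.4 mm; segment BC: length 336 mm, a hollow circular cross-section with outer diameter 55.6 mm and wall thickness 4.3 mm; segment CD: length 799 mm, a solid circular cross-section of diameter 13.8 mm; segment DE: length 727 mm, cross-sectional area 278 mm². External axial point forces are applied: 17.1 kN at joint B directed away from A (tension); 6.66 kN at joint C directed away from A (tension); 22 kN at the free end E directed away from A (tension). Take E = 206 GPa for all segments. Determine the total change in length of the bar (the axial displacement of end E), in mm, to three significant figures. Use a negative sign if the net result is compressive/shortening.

Internal axial forces (sectioning from the free end, tension +): N_DE = 22 kN, N_CD = 22 kN, N_BC = 28.66 kN, N_AB = 45.76 kN.
A_AB = 123.1 mm².
A_BC = 693 mm².
A_CD = 149.6 mm².
δ_AB = 45760·199/(123.1·206000) = 0.359 mm
δ_BC = 28660·336/(693·206000) = 0.06745 mm
δ_CD = 22000·799/(149.6·206000) = 0.5705 mm
δ_DE = 22000·727/(278·206000) = 0.2793 mm
δ = Σδ_i = 1.276 mm.

1.28 mm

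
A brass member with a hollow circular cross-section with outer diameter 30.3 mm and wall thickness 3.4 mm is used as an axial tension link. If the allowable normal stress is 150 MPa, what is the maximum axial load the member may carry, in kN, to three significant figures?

43.1 kN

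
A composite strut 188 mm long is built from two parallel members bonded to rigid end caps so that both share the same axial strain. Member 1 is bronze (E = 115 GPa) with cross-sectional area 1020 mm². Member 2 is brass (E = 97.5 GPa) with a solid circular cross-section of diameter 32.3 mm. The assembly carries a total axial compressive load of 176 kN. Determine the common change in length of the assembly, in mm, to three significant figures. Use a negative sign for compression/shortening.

-0.168 mm

A_2 = 819.4 mm².
Equal strain + equilibrium ⇒ each member carries load in proportion to AE: A₁E₁ = 117300000 N, A₂E₂ = 79890000 N, ΣAE = 197200000 N.
δ = PL/ΣAE = -176000·188/197200000 = -0.1678 mm.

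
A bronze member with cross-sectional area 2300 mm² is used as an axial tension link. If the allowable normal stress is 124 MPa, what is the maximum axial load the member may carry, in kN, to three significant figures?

P_max = σ_allow · A = 124 · 2300 = 285200 N = 285.2 kN.

285 kN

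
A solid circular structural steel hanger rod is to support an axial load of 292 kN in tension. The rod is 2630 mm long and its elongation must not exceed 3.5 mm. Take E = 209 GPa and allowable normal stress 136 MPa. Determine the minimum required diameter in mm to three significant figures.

Required area A ≥ P/σ_allow = 292000/136 = 2147 mm².
For a solid circular section, d ≥ √(4A/π) = 52.28 mm.
Elongation limit: A ≥ PL/(Eδ_allow) = 292000·2630/(209000·3.5) = 1050 mm² ⇒ d ≥ 36.56 mm.
The stress limit governs.

52.3 mm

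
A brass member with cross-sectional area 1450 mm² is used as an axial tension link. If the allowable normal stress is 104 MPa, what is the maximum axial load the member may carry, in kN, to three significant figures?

151 kN

P_max = σ_allow · A = 104 · 1450 = 150800 N = 150.8 kN.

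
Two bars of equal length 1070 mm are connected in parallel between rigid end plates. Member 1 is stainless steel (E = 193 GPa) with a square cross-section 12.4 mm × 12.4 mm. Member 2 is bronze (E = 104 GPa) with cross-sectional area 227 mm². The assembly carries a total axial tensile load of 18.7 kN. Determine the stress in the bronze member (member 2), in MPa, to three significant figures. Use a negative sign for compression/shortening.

A_1 = 153.8 mm².
Equal strain + equilibrium ⇒ each member carries load in proportion to AE: A₁E₁ = 29680000 N, A₂E₂ = 23610000 N, ΣAE = 53280000 N.
σ₂ = P·E₂/ΣAE = 18700·104000/53280000 = 36.5 MPa.

36.5 MPa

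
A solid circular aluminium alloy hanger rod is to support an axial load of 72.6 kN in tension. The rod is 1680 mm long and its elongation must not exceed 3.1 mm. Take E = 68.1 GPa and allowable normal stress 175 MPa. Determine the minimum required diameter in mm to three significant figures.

Required area A ≥ P/σ_allow = 72600/175 = 414.9 mm².
For a solid circular section, d ≥ √(4A/π) = 22.98 mm.
Elongation limit: A ≥ PL/(Eδ_allow) = 72600·1680/(68100·3.1) = 577.7 mm² ⇒ d ≥ 27.12 mm.
The elongation limit governs.

27.1 mm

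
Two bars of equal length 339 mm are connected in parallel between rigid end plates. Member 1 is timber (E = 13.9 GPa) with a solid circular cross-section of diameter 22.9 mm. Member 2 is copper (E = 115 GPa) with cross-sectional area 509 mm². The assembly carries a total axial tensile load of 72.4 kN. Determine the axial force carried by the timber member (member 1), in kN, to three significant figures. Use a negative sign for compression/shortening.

6.45 kN

A_1 = 411.9 mm².
Equal strain + equilibrium ⇒ each member carries load in proportion to AE: A₁E₁ = 5725000 N, A₂E₂ = 58540000 N, ΣAE = 64260000 N.
F₁ = P·A₁E₁/ΣAE = 72400·5725000/64260000 = 6450 N.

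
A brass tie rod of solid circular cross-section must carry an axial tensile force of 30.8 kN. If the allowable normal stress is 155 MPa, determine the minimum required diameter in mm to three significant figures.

15.9 mm

Required area A ≥ P/σ_allow = 30800/155 = 198.7 mm².
For a solid circular section, d ≥ √(4A/π) = 15.91 mm.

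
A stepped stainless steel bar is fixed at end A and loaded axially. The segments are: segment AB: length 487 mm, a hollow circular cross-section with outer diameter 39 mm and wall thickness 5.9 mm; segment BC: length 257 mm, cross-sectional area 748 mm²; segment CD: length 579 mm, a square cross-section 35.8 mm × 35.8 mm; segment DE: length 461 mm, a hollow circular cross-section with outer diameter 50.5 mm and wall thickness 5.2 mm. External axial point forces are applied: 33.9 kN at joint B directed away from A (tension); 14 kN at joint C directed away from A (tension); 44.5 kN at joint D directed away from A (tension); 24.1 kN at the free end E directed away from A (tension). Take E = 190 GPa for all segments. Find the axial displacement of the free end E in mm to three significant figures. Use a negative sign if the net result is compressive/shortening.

0.878 mm

Internal axial forces (sectioning from the free end, tension +): N_DE = 24.1 kN, N_CD = 68.6 kN, N_BC = 82.6 kN, N_AB = 116.5 kN.
A_AB = 613.5 mm².
A_CD = 1282 mm².
A_DE = 740 mm².
δ_AB = 116500·487/(613.5·190000) = 0.4867 mm
δ_BC = 82600·257/(748·190000) = 0.1494 mm
δ_CD = 68600·579/(1282·190000) = 0.1631 mm
δ_DE = 24100·461/(740·190000) = 0.07902 mm
δ = Σδ_i = 0.8782 mm.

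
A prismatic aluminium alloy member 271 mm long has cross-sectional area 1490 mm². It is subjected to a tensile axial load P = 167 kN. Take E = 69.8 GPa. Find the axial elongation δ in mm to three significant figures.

δ_mech = NL/(AE) = 167000·271/(1490·69800) = 0.4352 mm.

0.435 mm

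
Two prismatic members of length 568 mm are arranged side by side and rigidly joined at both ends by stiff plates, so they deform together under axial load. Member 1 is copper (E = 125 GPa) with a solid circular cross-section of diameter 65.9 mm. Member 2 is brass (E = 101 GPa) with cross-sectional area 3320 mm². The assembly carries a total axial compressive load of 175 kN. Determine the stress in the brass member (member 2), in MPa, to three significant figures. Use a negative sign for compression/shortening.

-23.2 MPa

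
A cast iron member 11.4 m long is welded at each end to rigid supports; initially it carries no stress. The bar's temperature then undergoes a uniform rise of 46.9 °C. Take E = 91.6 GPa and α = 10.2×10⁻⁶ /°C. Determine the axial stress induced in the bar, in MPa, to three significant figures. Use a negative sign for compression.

Free thermal expansion αLΔT = 10.2e-6 · 11400 · 46.9 = 5.454 mm.
The walls impose strain ε = −(5.454)/11400 = -4.7838e-04; σ = Eε = 91600 · -4.7838e-04 = -43.82 MPa.

-43.8 MPa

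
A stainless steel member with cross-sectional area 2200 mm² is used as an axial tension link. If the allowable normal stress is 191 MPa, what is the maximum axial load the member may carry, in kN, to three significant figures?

420 kN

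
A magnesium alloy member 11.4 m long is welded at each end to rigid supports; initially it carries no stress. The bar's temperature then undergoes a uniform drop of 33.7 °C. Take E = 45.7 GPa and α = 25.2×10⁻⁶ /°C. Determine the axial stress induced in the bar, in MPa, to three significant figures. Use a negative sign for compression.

Free thermal expansion αLΔT = 25.2e-6 · 11400 · -33.7 = -9.681 mm.
The walls impose strain ε = −(-9.681)/11400 = 8.4924e-04; σ = Eε = 45700 · 8.4924e-04 = 38.81 MPa.

38.8 MPa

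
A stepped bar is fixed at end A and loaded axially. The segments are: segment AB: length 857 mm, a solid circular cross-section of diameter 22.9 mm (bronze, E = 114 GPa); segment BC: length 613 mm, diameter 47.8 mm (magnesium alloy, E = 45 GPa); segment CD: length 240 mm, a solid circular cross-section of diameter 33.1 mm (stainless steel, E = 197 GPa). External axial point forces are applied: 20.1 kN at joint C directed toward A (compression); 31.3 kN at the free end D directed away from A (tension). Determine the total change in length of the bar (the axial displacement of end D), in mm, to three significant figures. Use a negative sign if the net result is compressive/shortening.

Internal axial forces (sectioning from the free end, tension +): N_CD = 31.3 kN, N_BC = 11.2 kN, N_AB = 11.2 kN.
A_AB = 411.9 mm².
A_BC = 1795 mm².
A_CD = 860.5 mm².
δ_AB = 11200·857/(411.9·114000) = 0.2044 mm
δ_BC = 11200·613/(1795·45000) = 0.08502 mm
δ_CD = 31300·240/(860.5·197000) = 0.04431 mm
δ = Σδ_i = 0.3338 mm.

0.334 mm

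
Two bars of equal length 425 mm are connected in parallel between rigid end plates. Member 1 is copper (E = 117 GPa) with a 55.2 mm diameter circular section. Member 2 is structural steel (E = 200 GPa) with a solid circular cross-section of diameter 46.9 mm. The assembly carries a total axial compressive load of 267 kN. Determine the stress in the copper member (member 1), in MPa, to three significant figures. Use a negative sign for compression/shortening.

-49.9 MPa

A_1 = 2393 mm².
A_2 = 1728 mm².
Equal strain + equilibrium ⇒ each member carries load in proportion to AE: A₁E₁ = 280000000 N, A₂E₂ = 345500000 N, ΣAE = 625500000 N.
σ₁ = P·E₁/ΣAE = -267000·117000/625500000 = -49.94 MPa.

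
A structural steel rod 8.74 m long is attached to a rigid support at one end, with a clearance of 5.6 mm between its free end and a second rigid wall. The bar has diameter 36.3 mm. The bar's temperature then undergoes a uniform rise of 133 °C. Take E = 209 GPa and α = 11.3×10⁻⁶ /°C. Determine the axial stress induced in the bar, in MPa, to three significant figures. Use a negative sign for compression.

Free thermal expansion αLΔT = 11.3e-6 · 8740 · 133 = 13.14 mm.
The walls engage after the gap closes; constrained expansion = 13.14 − 5.6 = 7.535 mm.
The walls impose strain ε = −(7.535)/8740 = -8.6217e-04; σ = Eε = 209000 · -8.6217e-04 = -180.2 MPa.

-180 MPa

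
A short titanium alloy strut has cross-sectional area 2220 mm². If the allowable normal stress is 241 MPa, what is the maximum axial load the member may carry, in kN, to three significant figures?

P_max = σ_allow · A = 241 · 2220 = 535000 N = 535 kN.

535 kN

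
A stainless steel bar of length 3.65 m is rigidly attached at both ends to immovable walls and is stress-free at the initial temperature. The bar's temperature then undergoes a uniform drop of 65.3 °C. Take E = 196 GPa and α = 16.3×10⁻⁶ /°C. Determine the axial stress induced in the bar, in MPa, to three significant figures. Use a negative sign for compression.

209 MPa

Free thermal expansion αLΔT = 16.3e-6 · 3650 · -65.3 = -3.885 mm.
The walls impose strain ε = −(-3.885)/3650 = 1.0644e-03; σ = Eε = 196000 · 1.0644e-03 = 208.6 MPa.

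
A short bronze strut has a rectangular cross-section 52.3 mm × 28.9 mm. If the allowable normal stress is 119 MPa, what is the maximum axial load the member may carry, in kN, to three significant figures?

A = 1511 mm².
P_max = σ_allow · A = 119 · 1511 = 179900 N = 179.9 kN.

180 kN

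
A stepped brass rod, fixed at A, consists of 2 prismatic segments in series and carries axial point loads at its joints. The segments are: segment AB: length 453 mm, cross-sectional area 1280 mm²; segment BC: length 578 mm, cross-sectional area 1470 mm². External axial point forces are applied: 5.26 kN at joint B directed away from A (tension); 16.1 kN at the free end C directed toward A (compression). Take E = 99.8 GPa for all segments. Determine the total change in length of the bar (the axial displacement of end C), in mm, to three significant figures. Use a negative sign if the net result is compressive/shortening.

Internal axial forces (sectioning from the free end, tension +): N_BC = -16.1 kN, N_AB = -10.84 kN.
δ_AB = -10840·453/(1280·99800) = -0.03844 mm
δ_BC = -16100·578/(1470·99800) = -0.06343 mm
δ = Σδ_i = -0.1019 mm.

-0.102 mm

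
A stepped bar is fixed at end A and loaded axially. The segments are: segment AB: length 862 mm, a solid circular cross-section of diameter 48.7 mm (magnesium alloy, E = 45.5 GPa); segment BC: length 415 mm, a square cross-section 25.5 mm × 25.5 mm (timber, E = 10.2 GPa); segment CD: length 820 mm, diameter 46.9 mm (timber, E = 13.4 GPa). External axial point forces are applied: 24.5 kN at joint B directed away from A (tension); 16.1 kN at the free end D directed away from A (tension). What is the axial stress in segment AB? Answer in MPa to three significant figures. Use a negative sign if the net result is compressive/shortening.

Internal axial forces (sectioning from the free end, tension +): N_CD = 16.1 kN, N_BC = 16.1 kN, N_AB = 40.6 kN.
A_AB = 1863 mm².
σ_AB = N_AB/A_AB = 40600/1863 = 21.8 MPa.

21.8 MPa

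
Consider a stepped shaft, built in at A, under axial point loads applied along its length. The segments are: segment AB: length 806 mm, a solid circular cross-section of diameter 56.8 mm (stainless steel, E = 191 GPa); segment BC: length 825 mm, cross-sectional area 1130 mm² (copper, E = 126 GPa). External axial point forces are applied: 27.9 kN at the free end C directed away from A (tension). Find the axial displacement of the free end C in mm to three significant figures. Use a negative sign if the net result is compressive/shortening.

0.208 mm

Internal axial forces (sectioning from the free end, tension +): N_BC = 27.9 kN, N_AB = 27.9 kN.
A_AB = 2534 mm².
δ_AB = 27900·806/(2534·191000) = 0.04646 mm
δ_BC = 27900·825/(1130·126000) = 0.1617 mm
δ = Σδ_i = 0.2081 mm.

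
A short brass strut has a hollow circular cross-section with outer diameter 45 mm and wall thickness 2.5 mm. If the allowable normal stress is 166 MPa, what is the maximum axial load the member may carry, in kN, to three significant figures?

55.4 kN

A = 333.8 mm².
P_max = σ_allow · A = 166 · 333.8 = 55410 N = 55.41 kN.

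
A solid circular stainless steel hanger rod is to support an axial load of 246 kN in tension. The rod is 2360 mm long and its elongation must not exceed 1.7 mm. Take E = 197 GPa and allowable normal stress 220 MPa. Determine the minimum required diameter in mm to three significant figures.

Required area A ≥ P/σ_allow = 246000/220 = 1118 mm².
For a solid circular section, d ≥ √(4A/π) = 37.73 mm.
Elongation limit: A ≥ PL/(Eδ_allow) = 246000·2360/(197000·1.7) = 1734 mm² ⇒ d ≥ 46.98 mm.
The elongation limit governs.

47.0 mm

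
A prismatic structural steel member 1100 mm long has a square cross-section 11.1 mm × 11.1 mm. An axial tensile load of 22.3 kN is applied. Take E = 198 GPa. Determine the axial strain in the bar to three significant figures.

9.14e-04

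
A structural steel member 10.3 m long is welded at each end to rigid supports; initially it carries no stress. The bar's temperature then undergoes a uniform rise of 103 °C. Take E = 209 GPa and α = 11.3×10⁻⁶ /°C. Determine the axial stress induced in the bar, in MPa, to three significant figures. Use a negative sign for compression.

Free thermal expansion αLΔT = 11.3e-6 · 10300 · 103 = 11.99 mm.
The walls impose strain ε = −(11.99)/10300 = -1.1639e-03; σ = Eε = 209000 · -1.1639e-03 = -243.3 MPa.

-243 MPa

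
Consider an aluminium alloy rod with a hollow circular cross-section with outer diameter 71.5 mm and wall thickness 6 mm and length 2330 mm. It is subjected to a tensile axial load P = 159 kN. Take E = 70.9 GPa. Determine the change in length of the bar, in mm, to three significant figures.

A = 1235 mm².
δ_mech = NL/(AE) = 159000·2330/(1235·70900) = 4.232 mm.

4.23 mm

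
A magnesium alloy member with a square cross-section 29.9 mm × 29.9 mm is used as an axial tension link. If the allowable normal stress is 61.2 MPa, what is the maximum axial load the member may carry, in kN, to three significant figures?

A = 894 mm².
P_max = σ_allow · A = 61.2 · 894 = 54710 N = 54.71 kN.

54.7 kN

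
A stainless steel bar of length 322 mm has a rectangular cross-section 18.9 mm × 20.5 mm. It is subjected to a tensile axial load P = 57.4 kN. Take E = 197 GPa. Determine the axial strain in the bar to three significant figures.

A = 387.4 mm².
σ = N/A = 148.1 MPa; ε = σ/E = 148.1/197000 = 7.520e-04.

7.52e-04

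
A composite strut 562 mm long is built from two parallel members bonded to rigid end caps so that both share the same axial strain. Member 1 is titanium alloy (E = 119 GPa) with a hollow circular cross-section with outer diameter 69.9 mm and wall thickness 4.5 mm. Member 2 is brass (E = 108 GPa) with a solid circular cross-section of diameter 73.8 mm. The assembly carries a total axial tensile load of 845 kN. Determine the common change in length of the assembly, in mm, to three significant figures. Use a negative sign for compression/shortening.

A_1 = 924.6 mm².
A_2 = 4278 mm².
Equal strain + equilibrium ⇒ each member carries load in proportion to AE: A₁E₁ = 110000000 N, A₂E₂ = 462000000 N, ΣAE = 572000000 N.
δ = PL/ΣAE = 845000·562/572000000 = 0.8302 mm.

0.830 mm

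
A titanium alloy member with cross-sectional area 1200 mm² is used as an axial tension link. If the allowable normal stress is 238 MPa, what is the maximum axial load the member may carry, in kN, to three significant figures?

P_max = σ_allow · A = 238 · 1200 = 285600 N = 285.6 kN.

286 kN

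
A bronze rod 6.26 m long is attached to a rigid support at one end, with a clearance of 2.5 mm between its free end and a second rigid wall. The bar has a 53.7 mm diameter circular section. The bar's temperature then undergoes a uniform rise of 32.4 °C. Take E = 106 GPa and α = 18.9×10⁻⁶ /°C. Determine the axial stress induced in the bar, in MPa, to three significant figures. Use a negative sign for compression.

-22.6 MPa

Free thermal expansion αLΔT = 18.9e-6 · 6260 · 32.4 = 3.833 mm.
The walls engage after the gap closes; constrained expansion = 3.833 − 2.5 = 1.333 mm.
The walls impose strain ε = −(1.333)/6260 = -2.1300e-04; σ = Eε = 106000 · -2.1300e-04 = -22.58 MPa.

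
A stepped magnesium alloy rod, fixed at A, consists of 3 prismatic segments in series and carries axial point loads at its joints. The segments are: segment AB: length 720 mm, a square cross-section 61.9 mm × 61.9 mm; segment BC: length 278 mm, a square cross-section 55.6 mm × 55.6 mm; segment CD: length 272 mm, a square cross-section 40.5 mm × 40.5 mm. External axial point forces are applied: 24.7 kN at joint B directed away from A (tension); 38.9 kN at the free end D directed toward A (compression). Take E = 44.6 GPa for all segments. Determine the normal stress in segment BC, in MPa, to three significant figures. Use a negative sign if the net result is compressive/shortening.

-12.6 MPa

Internal axial forces (sectioning from the free end, tension +): N_CD = -38.9 kN, N_BC = -38.9 kN, N_AB = -14.2 kN.
A_BC = 3091 mm².
σ_BC = N_BC/A_BC = -38900/3091 = -12.58 MPa.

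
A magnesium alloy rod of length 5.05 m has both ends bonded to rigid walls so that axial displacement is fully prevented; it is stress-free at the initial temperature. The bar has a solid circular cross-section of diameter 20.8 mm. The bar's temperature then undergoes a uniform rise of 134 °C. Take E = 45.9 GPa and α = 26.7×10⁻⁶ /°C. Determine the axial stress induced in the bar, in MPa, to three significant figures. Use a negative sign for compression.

-164 MPa

Free thermal expansion αLΔT = 26.7e-6 · 5050 · 134 = 18.07 mm.
The walls impose strain ε = −(18.07)/5050 = -3.5778e-03; σ = Eε = 45900 · -3.5778e-03 = -164.2 MPa.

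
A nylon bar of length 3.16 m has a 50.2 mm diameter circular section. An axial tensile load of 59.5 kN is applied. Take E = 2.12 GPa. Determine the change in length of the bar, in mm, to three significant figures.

A = 1979 mm².
δ_mech = NL/(AE) = 59500·3160/(1979·2120) = 44.81 mm.

44.8 mm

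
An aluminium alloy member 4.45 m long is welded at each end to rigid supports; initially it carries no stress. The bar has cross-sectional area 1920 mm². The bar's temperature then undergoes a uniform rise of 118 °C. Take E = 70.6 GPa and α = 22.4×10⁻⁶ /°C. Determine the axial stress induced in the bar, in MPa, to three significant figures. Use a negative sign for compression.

Free thermal expansion αLΔT = 22.4e-6 · 4450 · 118 = 11.76 mm.
The walls impose strain ε = −(11.76)/4450 = -2.6432e-03; σ = Eε = 70600 · -2.6432e-03 = -186.6 MPa.

-187 MPa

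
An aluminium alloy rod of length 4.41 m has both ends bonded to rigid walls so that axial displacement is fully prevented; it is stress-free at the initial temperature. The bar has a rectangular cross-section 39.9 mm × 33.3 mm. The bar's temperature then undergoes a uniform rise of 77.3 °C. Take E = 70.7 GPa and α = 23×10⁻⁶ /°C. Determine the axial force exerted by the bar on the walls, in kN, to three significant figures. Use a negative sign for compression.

-167 kN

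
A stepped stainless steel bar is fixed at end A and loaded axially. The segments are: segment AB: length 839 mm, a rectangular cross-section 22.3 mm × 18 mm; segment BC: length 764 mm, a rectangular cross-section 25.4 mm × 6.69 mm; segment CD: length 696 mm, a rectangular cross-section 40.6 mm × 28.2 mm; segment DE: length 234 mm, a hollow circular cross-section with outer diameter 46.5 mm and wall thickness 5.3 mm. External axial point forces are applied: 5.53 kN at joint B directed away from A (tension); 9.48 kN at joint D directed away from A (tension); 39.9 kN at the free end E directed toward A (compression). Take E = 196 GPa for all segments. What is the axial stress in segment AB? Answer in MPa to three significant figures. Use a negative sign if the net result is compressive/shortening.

-62.0 MPa

Internal axial forces (sectioning from the free end, tension +): N_DE = -39.9 kN, N_CD = -30.42 kN, N_BC = -30.42 kN, N_AB = -24.89 kN.
A_AB = 401.4 mm².
σ_AB = N_AB/A_AB = -24890/401.4 = -62.01 MPa.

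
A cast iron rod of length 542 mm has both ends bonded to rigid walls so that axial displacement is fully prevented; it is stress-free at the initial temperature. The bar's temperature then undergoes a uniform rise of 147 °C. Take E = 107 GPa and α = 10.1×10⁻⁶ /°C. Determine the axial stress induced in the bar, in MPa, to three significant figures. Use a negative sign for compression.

-159 MPa

Free thermal expansion αLΔT = 10.1e-6 · 542 · 147 = 0.8047 mm.
The walls impose strain ε = −(0.8047)/542 = -1.4847e-03; σ = Eε = 107000 · -1.4847e-03 = -158.9 MPa.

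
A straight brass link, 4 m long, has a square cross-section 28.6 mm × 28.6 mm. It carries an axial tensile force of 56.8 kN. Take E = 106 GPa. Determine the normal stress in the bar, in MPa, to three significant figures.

69.4 MPa

A = 818 mm².
σ = N/A = 56800/818 = 69.44 MPa.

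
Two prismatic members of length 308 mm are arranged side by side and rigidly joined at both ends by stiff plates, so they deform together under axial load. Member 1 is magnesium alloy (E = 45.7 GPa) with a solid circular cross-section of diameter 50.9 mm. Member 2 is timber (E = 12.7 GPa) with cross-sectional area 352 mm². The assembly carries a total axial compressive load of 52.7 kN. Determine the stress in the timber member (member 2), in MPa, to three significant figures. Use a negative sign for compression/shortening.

-6.87 MPa

A_1 = 2035 mm².
Equal strain + equilibrium ⇒ each member carries load in proportion to AE: A₁E₁ = 92990000 N, A₂E₂ = 4470000 N, ΣAE = 97460000 N.
σ₂ = P·E₂/ΣAE = -52700·12700/97460000 = -6.867 MPa.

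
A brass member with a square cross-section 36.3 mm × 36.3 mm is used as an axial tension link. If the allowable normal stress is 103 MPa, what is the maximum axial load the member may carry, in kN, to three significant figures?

136 kN

A = 1318 mm².
P_max = σ_allow · A = 103 · 1318 = 135700 N = 135.7 kN.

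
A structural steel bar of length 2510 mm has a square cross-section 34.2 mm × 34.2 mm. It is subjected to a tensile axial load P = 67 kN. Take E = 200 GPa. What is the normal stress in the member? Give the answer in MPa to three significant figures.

57.3 MPa

A = 1170 mm².
σ = N/A = 67000/1170 = 57.28 MPa.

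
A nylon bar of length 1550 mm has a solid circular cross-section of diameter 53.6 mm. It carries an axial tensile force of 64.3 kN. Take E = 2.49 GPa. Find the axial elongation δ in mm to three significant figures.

A = 2256 mm².
δ_mech = NL/(AE) = 64300·1550/(2256·2490) = 17.74 mm.

17.7 mm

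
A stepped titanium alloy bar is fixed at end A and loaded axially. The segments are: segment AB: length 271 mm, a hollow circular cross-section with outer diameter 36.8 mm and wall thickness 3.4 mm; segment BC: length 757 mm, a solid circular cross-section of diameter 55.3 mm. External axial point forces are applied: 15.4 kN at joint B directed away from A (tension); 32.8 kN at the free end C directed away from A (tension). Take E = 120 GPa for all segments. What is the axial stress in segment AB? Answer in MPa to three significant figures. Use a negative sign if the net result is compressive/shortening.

Internal axial forces (sectioning from the free end, tension +): N_BC = 32.8 kN, N_AB = 48.2 kN.
A_AB = 356.8 mm².
σ_AB = N_AB/A_AB = 48200/356.8 = 135.1 MPa.

135 MPa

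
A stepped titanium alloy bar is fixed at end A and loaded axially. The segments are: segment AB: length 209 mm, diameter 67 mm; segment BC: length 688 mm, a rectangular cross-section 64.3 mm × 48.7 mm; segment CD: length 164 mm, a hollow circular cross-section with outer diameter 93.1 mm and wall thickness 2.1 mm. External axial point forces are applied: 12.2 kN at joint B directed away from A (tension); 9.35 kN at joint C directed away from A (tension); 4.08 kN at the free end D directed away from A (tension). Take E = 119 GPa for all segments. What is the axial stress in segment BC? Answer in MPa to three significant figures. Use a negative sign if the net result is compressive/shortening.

4.29 MPa

Internal axial forces (sectioning from the free end, tension +): N_CD = 4.08 kN, N_BC = 13.43 kN, N_AB = 25.63 kN.
A_BC = 3131 mm².
σ_BC = N_BC/A_BC = 13430/3131 = 4.289 MPa.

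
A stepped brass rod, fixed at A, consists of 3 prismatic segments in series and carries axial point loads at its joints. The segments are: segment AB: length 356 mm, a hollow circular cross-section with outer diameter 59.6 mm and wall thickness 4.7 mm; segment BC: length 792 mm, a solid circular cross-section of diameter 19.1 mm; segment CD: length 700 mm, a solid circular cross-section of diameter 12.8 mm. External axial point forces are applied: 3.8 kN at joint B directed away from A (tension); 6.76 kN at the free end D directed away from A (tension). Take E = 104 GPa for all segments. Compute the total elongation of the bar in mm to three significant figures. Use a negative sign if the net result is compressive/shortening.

0.578 mm

Internal axial forces (sectioning from the free end, tension +): N_CD = 6.76 kN, N_BC = 6.76 kN, N_AB = 10.56 kN.
A_AB = 810.6 mm².
A_BC = 286.5 mm².
A_CD = 128.7 mm².
δ_AB = 10560·356/(810.6·104000) = 0.04459 mm
δ_BC = 6760·792/(286.5·104000) = 0.1797 mm
δ_CD = 6760·700/(128.7·104000) = 0.3536 mm
δ = Σδ_i = 0.5779 mm.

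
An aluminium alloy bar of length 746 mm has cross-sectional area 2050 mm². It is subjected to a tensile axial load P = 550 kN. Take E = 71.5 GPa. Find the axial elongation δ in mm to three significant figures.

2.80 mm

δ_mech = NL/(AE) = 550000·746/(2050·71500) = 2.799 mm.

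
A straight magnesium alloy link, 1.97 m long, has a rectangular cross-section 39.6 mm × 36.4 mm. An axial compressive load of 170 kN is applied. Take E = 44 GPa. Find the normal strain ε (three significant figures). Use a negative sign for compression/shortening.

A = 1441 mm².
σ = N/A = -117.9 MPa; ε = σ/E = -117.9/44000 = -2.680e-03.

-0.00268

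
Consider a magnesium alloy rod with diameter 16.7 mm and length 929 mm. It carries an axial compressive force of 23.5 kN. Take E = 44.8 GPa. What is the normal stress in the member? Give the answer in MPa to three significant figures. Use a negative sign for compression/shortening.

A = 219 mm².
σ = N/A = -23500/219 = -107.3 MPa.

-107 MPa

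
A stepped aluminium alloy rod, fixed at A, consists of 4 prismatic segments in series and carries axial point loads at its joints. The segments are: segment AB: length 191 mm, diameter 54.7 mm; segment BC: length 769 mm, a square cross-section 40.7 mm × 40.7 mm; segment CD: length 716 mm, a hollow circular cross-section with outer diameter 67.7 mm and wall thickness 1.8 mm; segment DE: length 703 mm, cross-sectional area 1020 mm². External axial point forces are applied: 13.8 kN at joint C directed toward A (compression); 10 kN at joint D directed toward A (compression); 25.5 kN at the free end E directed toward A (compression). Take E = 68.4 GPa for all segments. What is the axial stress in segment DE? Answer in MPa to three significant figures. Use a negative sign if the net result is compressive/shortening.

-25.0 MPa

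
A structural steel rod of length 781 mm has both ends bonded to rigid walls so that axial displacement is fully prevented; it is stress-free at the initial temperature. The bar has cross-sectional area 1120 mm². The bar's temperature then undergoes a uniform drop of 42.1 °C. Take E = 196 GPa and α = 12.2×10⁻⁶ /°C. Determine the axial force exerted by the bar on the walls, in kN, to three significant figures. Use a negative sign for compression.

113 kN

Free thermal expansion αLΔT = 12.2e-6 · 781 · -42.1 = -0.4011 mm.
The walls impose strain ε = −(-0.4011)/781 = 5.1362e-04; σ = Eε = 196000 · 5.1362e-04 = 100.7 MPa.
Wall reaction R = σ·A = 100.7·1120 = 112700 N = 112.7 kN.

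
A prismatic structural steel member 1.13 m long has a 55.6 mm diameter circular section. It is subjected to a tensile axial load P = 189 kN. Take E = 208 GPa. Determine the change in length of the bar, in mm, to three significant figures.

A = 2428 mm².
δ_mech = NL/(AE) = 189000·1130/(2428·208000) = 0.4229 mm.

0.423 mm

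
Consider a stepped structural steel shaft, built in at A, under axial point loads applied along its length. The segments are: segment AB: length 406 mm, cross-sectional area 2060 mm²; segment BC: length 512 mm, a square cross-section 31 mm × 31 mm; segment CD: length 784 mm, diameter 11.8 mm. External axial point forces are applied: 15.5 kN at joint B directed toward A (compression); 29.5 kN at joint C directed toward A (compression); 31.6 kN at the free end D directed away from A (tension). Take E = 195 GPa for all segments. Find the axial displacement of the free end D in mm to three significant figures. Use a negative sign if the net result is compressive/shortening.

1.15 mm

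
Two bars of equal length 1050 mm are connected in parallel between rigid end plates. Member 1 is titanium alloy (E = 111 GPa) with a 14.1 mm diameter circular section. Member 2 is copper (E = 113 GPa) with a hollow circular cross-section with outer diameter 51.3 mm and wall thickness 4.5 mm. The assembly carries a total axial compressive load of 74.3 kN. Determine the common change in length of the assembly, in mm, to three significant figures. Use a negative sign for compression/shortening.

-0.847 mm

A_1 = 156.1 mm².
A_2 = 661.6 mm².
Equal strain + equilibrium ⇒ each member carries load in proportion to AE: A₁E₁ = 17330000 N, A₂E₂ = 74760000 N, ΣAE = 92100000 N.
δ = PL/ΣAE = -74300·1050/92100000 = -0.8471 mm.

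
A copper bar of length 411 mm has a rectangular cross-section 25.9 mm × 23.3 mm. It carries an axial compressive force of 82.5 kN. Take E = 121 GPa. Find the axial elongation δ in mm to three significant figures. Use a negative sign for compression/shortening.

-0.464 mm

A = 603.5 mm².
δ_mech = NL/(AE) = -82500·411/(603.5·121000) = -0.4644 mm.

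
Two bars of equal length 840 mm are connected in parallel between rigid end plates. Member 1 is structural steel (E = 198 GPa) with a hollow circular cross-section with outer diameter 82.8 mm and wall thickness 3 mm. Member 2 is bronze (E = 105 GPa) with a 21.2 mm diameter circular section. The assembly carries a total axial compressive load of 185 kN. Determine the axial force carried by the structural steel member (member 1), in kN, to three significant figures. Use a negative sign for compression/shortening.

-148 kN

A_1 = 752.1 mm².
A_2 = 353 mm².
Equal strain + equilibrium ⇒ each member carries load in proportion to AE: A₁E₁ = 148900000 N, A₂E₂ = 37060000 N, ΣAE = 186000000 N.
F₁ = P·A₁E₁/ΣAE = -185000·148900000/186000000 = -148100 N.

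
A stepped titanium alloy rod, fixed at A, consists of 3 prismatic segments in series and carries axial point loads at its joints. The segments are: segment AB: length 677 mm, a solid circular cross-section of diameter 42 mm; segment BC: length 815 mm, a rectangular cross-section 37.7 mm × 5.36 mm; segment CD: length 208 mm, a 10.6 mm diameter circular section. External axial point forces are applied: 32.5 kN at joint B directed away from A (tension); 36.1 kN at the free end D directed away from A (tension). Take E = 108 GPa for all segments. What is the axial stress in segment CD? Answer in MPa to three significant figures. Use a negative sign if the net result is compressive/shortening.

409 MPa

Internal axial forces (sectioning from the free end, tension +): N_CD = 36.1 kN, N_BC = 36.1 kN, N_AB = 68.6 kN.
A_CD = 88.25 mm².
σ_CD = N_CD/A_CD = 36100/88.25 = 409.1 MPa.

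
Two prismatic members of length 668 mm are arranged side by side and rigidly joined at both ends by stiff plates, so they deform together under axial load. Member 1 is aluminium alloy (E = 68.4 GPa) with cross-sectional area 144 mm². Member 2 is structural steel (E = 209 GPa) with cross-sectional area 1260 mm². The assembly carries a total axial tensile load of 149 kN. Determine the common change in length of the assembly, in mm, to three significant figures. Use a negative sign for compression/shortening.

0.364 mm

Equal strain + equilibrium ⇒ each member carries load in proportion to AE: A₁E₁ = 9850000 N, A₂E₂ = 263300000 N, ΣAE = 273200000 N.
δ = PL/ΣAE = 149000·668/273200000 = 0.3643 mm.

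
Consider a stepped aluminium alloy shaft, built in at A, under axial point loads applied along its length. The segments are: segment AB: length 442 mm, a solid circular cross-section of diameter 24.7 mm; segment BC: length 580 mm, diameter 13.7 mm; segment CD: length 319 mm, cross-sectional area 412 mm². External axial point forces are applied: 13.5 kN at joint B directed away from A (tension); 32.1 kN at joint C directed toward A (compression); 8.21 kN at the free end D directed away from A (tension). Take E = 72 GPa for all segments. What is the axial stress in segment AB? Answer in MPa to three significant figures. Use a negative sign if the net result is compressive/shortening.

-21.7 MPa

Internal axial forces (sectioning from the free end, tension +): N_CD = 8.21 kN, N_BC = -23.89 kN, N_AB = -10.39 kN.
A_AB = 479.2 mm².
σ_AB = N_AB/A_AB = -10390/479.2 = -21.68 MPa.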